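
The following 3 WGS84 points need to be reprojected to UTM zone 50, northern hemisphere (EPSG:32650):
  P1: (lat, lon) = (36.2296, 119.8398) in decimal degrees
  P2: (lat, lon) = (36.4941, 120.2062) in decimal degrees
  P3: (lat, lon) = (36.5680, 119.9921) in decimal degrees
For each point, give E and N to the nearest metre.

UTM zone 50N: λ₀ = 117°, k₀ = 0.9996.
P1 (36.2296°, 119.8398°) → (755232.230, 4013155.020) m.
P2 (36.4941°, 120.2062°) → (787198.092, 4043535.624) m.
P3 (36.5680°, 119.9921°) → (767759.425, 4051118.490) m.

P1: E 755232 m, N 4013155 m; P2: E 787198 m, N 4043536 m; P3: E 767759 m, N 4051118 m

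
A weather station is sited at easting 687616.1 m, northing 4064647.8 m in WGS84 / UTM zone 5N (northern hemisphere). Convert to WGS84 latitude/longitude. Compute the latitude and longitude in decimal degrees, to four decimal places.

lat 36.7090°, lon -150.8995°

Zone 5N: λ₀ = -153°, k₀ = 0.9996, false easting 500000 m.
Meridian distance M = (N − FN)/k₀ = 4066274.3 m.
Inverse transverse Mercator on WGS84 gives φ = 36.70899981°, λ = -150.89950044°.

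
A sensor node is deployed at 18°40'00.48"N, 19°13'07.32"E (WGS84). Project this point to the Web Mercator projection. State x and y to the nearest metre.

Web Mercator is spherical with R = a = 6378137 m.
x = R·λ = 6378137 × 0.335429593 = 2139415.898 m.
y = R·ln tan(π/4 + φ/2) = 6378137 × 0.331718497 = 2115746.018 m.

x 2139416 m, y 2115746 m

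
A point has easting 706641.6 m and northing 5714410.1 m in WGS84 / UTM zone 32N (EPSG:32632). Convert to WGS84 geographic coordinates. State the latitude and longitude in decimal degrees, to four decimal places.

lat 51.5429°, lon 11.9801°

Zone 32N: λ₀ = 9°, k₀ = 0.9996, false easting 500000 m.
Meridian distance M = (N − FN)/k₀ = 5716696.8 m.
Inverse transverse Mercator on WGS84 gives φ = 51.54289955°, λ = 11.98010000°.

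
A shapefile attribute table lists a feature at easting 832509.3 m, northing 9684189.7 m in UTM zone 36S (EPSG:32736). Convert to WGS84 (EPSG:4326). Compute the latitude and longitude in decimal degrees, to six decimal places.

lat -2.853300°, lon 35.990500°

Zone 36S: λ₀ = 33°, k₀ = 0.9996, false easting 500000 m, false northing 10000000 m.
Meridian distance M = (N − FN)/k₀ = -315936.7 m.
Inverse transverse Mercator on WGS84 gives φ = -2.85330043°, λ = 35.99050037°.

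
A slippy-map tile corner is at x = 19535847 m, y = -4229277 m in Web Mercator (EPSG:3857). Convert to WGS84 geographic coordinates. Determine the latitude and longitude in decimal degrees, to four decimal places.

R = 6378137 m. λ = x/R = 175.49349948°.
φ = 2·arctan(exp(y/R)) − 90° = 2·arctan(0.51526) − 90° = -35.47980199°.

lat -35.4798°, lon 175.4935°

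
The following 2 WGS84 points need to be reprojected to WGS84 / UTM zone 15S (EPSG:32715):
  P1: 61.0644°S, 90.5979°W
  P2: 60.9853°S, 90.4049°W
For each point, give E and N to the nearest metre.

P1: E 629636 m, N 3227661 m; P2: E 640398 m, N 3236069 m

UTM zone 15S: λ₀ = -93°, k₀ = 0.9996.
P1 (-61.0644°, -90.5979°) → (629636.282, 3227660.705) m.
P2 (-60.9853°, -90.4049°) → (640397.593, 3236068.828) m.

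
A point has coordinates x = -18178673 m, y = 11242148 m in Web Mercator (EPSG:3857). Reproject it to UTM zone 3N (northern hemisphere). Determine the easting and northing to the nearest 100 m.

E 563200 m, N 7825400 m

Web Mercator inverse (R = 6378137 m) → φ = 70.52609930°, λ = -163.30179801°.
UTM 3N forward: E = 563178.530 m, N = 7825426.896 m.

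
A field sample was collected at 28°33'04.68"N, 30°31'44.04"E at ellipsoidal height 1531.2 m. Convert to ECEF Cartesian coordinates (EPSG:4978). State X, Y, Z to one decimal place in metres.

X 4830685.5 m, Y 2848774.2 m, Z 3031043.9 m

WGS84: a = 6378137 m, e² = 0.006694380; N(φ) = a/√(1−e²sin²φ) = 6383019.354 m.
X = (N+h)·cosφ·cosλ = 4830685.478 m; Y = (N+h)·cosφ·sinλ = 2848774.217 m; Z = (N(1−e²)+h)·sinφ = 3031043.925 m.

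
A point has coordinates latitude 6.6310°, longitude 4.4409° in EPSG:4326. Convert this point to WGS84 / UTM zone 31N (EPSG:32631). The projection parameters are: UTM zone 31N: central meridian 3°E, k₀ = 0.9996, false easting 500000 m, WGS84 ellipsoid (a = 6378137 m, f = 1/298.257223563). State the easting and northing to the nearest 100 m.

Zone 31 central meridian λ₀ = 6×31 − 183 = 3°; Δλ = +1.4409°.
Transverse Mercator on WGS84 with k₀ = 0.9996 gives E = 659287.077 m, N = 733188.831 m.

E 659300 m, N 733200 m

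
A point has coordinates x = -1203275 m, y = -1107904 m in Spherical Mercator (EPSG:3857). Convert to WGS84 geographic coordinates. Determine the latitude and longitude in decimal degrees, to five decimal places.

R = 6378137 m. λ = x/R = -10.80920323°.
φ = 2·arctan(exp(y/R)) − 90° = 2·arctan(0.84055) − 90° = -9.90279612°.

lat -9.90280°, lon -10.80920°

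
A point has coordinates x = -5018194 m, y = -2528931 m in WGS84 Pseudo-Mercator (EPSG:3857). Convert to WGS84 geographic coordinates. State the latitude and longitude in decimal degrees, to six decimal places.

lat -22.144899°, lon -45.079204°

R = 6378137 m. λ = x/R = -45.07920369°.
φ = 2·arctan(exp(y/R)) − 90° = 2·arctan(0.67267) − 90° = -22.14489898°.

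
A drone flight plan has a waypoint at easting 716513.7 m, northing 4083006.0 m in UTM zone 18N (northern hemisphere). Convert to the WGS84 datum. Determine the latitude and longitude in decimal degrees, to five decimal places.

lat 36.86820°, lon -72.57100°

Zone 18N: λ₀ = -75°, k₀ = 0.9996, false easting 500000 m.
Meridian distance M = (N − FN)/k₀ = 4084639.9 m.
Inverse transverse Mercator on WGS84 gives φ = 36.86819965°, λ = -72.57099948°.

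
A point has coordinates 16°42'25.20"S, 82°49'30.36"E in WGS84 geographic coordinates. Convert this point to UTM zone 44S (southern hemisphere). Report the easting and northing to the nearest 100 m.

E 694600 m, N 8152000 m

Zone 44 central meridian λ₀ = 6×44 − 183 = 81°; Δλ = +1.8251°.
Transverse Mercator on WGS84 with k₀ = 0.9996 gives E = 694596.548 m, N = 8151966.416 m.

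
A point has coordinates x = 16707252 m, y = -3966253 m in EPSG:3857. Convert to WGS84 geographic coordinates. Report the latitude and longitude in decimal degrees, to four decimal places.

lat -33.5329°, lon 150.0838°

R = 6378137 m. λ = x/R = 150.08379827°.
φ = 2·arctan(exp(y/R)) − 90° = 2·arctan(0.53695) − 90° = -33.53289974°.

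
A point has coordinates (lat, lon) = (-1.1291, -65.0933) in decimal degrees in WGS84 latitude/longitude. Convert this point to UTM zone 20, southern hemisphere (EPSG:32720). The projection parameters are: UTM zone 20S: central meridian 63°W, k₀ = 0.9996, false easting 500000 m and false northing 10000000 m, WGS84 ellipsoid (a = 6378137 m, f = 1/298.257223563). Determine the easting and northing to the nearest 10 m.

E 267060 m, N 9875120 m

Zone 20 central meridian λ₀ = 6×20 − 183 = -63°; Δλ = -2.0933°.
Transverse Mercator on WGS84 with k₀ = 0.9996 gives E = 267060.909 m, N = 9875116.484 m.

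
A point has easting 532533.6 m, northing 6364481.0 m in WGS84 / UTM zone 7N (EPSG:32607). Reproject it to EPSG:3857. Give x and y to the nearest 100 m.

Unproject from UTM 7N (λ₀ = -141°) → φ = 57.42189959°, λ = -140.45830062°.
Web Mercator (R = 6378137 m): x = -15635746.502 m, y = 7846844.693 m.

x -15635700 m, y 7846800 m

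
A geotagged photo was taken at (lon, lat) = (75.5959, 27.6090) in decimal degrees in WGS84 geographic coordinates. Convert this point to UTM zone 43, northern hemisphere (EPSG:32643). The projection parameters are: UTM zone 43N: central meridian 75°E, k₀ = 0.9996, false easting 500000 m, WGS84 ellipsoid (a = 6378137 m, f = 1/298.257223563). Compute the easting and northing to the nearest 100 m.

Zone 43 central meridian λ₀ = 6×43 − 183 = 75°; Δλ = +0.5959°.
Transverse Mercator on WGS84 with k₀ = 0.9996 gives E = 558801.121 m, N = 3054032.238 m.

E 558800 m, N 3054000 m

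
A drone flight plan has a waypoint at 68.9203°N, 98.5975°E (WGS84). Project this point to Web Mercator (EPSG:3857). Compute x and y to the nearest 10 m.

x 10975820 m, y 10726070 m

Web Mercator is spherical with R = a = 6378137 m.
x = R·λ = 6378137 × 1.720851009 = 10975823.493 m.
y = R·ln tan(π/4 + φ/2) = 6378137 × 1.681693909 = 10726074.141 m.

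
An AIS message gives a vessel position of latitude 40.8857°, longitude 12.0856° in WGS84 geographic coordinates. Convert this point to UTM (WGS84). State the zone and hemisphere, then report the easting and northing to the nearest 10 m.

Longitude 12.0856° lies in the 6° band [12°, 18°), giving zone 33; latitude is north of the equator, so 33N.
Zone 33 central meridian λ₀ = 6×33 − 183 = 15°; Δλ = -2.9144°.
Transverse Mercator on WGS84 with k₀ = 0.9996 gives E = 254456.213 m, N = 4530158.320 m.

Zone 33N: E 254460 m, N 4530160 m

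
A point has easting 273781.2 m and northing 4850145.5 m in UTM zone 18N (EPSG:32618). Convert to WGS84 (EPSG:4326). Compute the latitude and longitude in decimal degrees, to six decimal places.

Zone 18N: λ₀ = -75°, k₀ = 0.9996, false easting 500000 m.
Meridian distance M = (N − FN)/k₀ = 4852086.3 m.
Inverse transverse Mercator on WGS84 gives φ = 43.76979991°, λ = -77.81069941°.

lat 43.769800°, lon -77.810699°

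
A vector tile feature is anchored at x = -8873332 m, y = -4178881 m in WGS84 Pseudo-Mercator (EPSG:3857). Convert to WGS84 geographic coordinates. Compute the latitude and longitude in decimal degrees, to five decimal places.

R = 6378137 m. λ = x/R = -79.71049757°.
φ = 2·arctan(exp(y/R)) − 90° = 2·arctan(0.51934) − 90° = -35.11030298°.

lat -35.11030°, lon -79.71050°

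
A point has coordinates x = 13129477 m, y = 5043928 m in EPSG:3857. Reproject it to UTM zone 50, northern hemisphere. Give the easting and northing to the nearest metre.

E 579143 m, N 4562921 m

Web Mercator inverse (R = 6378137 m) → φ = 41.21379699°, λ = 117.94409862°.
UTM 50N forward: E = 579143.498 m, N = 4562920.634 m.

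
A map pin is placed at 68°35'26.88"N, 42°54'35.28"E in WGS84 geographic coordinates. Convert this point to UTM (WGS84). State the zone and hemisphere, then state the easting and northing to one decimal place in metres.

Zone 38N: E 414866.1 m, N 7610181.5 m

Longitude 42.9098° lies in the 6° band [42°, 48°), giving zone 38; latitude is north of the equator, so 38N.
Zone 38 central meridian λ₀ = 6×38 − 183 = 45°; Δλ = -2.0902°.
Transverse Mercator on WGS84 with k₀ = 0.9996 gives E = 414866.122 m, N = 7610181.534 m.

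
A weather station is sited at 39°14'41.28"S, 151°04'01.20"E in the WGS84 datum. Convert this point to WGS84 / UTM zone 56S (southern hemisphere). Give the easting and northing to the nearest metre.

Zone 56 central meridian λ₀ = 6×56 − 183 = 153°; Δλ = -1.9330°.
Transverse Mercator on WGS84 with k₀ = 0.9996 gives E = 333190.056 m, N = 5654276.610 m.

E 333190 m, N 5654277 m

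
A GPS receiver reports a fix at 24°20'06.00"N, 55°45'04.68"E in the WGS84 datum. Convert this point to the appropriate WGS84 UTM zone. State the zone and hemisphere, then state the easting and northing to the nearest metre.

Longitude 55.7513° lies in the 6° band [54°, 60°), giving zone 40; latitude is north of the equator, so 40N.
Zone 40 central meridian λ₀ = 6×40 − 183 = 57°; Δλ = -1.2487°.
Transverse Mercator on WGS84 with k₀ = 0.9996 gives E = 373317.649 m, N = 2691885.418 m.

Zone 40N: E 373318 m, N 2691885 m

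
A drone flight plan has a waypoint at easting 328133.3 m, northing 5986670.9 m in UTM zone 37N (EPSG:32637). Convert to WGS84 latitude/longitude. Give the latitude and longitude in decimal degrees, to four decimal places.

Zone 37N: λ₀ = 39°, k₀ = 0.9996, false easting 500000 m.
Meridian distance M = (N − FN)/k₀ = 5989066.5 m.
Inverse transverse Mercator on WGS84 gives φ = 53.99969966°, λ = 36.37780057°.

lat 53.9997°, lon 36.3778°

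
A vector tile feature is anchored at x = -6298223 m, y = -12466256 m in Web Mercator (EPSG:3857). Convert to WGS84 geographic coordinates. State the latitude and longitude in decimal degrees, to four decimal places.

R = 6378137 m. λ = x/R = -56.57789984°.
φ = 2·arctan(exp(y/R)) − 90° = 2·arctan(0.14163) − 90° = -73.87750102°.

lat -73.8775°, lon -56.5779°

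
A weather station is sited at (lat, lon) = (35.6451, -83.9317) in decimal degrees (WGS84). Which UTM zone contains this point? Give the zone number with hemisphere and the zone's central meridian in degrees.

UTM zone = ⌊(λ + 180)/6⌋ + 1; -83.9317° ∈ [-84°, -78°) → zone 17.
Hemisphere: N (φ ≥ 0).
Central meridian λ₀ = 6×17 − 183 = -81°.

Zone 17N, central meridian -81°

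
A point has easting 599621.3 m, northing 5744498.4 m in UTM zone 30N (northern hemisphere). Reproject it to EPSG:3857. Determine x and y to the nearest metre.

x -172979 m, y 6771679 m

Unproject from UTM 30N (λ₀ = -3°) → φ = 51.84240036°, λ = -1.55390006°.
Web Mercator (R = 6378137 m): x = -172979.363 m, y = 6771679.426 m.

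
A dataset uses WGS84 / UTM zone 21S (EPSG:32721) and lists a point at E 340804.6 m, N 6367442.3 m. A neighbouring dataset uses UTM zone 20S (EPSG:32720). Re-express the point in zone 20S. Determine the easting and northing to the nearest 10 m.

UTM 21S → geographic: φ = -32.81949999°, λ = -58.70060032°.
UTM 20S (λ₀ = -63°) forward: E = 902604.739 m, N = 6360526.569 m.

E 902600 m, N 6360530 m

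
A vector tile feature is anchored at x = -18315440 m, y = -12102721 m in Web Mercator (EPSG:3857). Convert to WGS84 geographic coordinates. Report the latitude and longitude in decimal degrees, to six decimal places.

lat -72.945399°, lon -164.530397°

R = 6378137 m. λ = x/R = -164.53039687°.
φ = 2·arctan(exp(y/R)) − 90° = 2·arctan(0.14994) − 90° = -72.94539871°.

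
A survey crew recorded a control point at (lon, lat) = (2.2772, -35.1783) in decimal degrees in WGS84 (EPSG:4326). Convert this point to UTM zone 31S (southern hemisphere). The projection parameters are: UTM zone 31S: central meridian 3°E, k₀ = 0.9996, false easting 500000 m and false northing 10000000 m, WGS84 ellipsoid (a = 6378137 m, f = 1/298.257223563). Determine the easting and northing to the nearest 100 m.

Zone 31 central meridian λ₀ = 6×31 − 183 = 3°; Δλ = -0.7228°.
Transverse Mercator on WGS84 with k₀ = 0.9996 gives E = 434186.104 m, N = 6106944.679 m.

E 434200 m, N 6106900 m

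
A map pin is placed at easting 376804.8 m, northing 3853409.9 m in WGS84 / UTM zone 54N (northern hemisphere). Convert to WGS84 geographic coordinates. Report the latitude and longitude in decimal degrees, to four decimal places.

Zone 54N: λ₀ = 141°, k₀ = 0.9996, false easting 500000 m.
Meridian distance M = (N − FN)/k₀ = 3854951.9 m.
Inverse transverse Mercator on WGS84 gives φ = 34.81549992°, λ = 139.65300024°.

lat 34.8155°, lon 139.6530°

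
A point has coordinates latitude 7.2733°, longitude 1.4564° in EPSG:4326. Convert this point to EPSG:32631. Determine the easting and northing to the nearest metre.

Zone 31 central meridian λ₀ = 6×31 − 183 = 3°; Δλ = -1.5436°.
Transverse Mercator on WGS84 with k₀ = 0.9996 gives E = 329588.827 m, N = 804252.081 m.

E 329589 m, N 804252 m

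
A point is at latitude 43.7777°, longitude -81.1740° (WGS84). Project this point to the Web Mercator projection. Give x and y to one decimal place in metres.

Web Mercator is spherical with R = a = 6378137 m.
x = R·λ = 6378137 × -1.416753567 = -9036248.346 m.
y = R·ln tan(π/4 + φ/2) = 6378137 × 0.851519017 = 5431104.947 m.

x -9036248.3 m, y 5431104.9 m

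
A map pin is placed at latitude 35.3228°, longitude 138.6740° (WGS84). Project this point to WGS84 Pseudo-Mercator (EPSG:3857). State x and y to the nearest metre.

x 15437119 m, y 4207835 m

Web Mercator is spherical with R = a = 6378137 m.
x = R·λ = 6378137 × 2.420317887 = 15437119.066 m.
y = R·ln tan(π/4 + φ/2) = 6378137 × 0.659727968 = 4207835.362 m.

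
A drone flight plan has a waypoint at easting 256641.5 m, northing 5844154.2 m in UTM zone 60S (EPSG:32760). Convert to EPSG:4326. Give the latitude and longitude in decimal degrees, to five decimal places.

lat -37.51750°, lon 174.24640°

Zone 60S: λ₀ = 177°, k₀ = 0.9996, false easting 500000 m, false northing 10000000 m.
Meridian distance M = (N − FN)/k₀ = -4157508.8 m.
Inverse transverse Mercator on WGS84 gives φ = -37.51750043°, λ = 174.24640010°.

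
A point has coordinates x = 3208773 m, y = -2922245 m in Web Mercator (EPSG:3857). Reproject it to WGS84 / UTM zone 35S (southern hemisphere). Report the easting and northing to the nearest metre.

Web Mercator inverse (R = 6378137 m) → φ = -25.37799749°, λ = 28.82489829°.
UTM 35S forward: E = 683602.344 m, N = 7191942.624 m.

E 683602 m, N 7191943 m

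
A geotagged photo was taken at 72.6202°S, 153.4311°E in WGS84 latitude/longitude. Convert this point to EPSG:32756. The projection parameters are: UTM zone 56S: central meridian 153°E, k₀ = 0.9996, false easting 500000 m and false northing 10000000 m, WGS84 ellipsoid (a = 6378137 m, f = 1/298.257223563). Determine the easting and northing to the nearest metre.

Zone 56 central meridian λ₀ = 6×56 − 183 = 153°; Δλ = +0.4311°.
Transverse Mercator on WGS84 with k₀ = 0.9996 gives E = 514372.810 m, N = 1941835.587 m.

E 514373 m, N 1941836 m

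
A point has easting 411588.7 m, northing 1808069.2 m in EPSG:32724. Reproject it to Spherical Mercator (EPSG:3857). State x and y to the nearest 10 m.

Unproject from UTM 24S (λ₀ = -39°) → φ = -73.80090002°, λ = -41.84020025°.
Web Mercator (R = 6378137 m): x = -4657629.787 m, y = -12435619.432 m.

x -4657630 m, y -12435620 m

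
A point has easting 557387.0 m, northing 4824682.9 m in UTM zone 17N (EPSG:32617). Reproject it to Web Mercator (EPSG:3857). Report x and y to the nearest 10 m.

Unproject from UTM 17N (λ₀ = -81°) → φ = 43.57290004°, λ = -80.28929957°.
Web Mercator (R = 6378137 m): x = -8937763.944 m, y = 5399583.631 m.

x -8937760 m, y 5399580 m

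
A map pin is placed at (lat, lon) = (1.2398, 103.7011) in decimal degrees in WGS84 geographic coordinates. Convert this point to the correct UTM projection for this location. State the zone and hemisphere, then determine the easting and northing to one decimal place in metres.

Longitude 103.7011° lies in the 6° band [102°, 108°), giving zone 48; latitude is north of the equator, so 48N.
Zone 48 central meridian λ₀ = 6×48 − 183 = 105°; Δλ = -1.2989°.
Transverse Mercator on WGS84 with k₀ = 0.9996 gives E = 355486.110 m, N = 137070.813 m.

Zone 48N: E 355486.1 m, N 137070.8 m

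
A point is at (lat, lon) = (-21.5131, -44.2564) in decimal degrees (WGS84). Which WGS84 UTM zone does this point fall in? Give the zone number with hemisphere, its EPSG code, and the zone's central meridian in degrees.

UTM zone = ⌊(λ + 180)/6⌋ + 1; -44.2564° ∈ [-48°, -42°) → zone 23.
Hemisphere: S (φ < 0).
Central meridian λ₀ = 6×23 − 183 = -45°.
EPSG code: 32723.

Zone 23S (EPSG:32723), central meridian -45°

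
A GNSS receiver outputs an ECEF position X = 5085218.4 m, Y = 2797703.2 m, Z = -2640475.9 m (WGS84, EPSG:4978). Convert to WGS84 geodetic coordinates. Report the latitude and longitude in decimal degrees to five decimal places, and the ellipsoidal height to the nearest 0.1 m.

λ = atan2(Y, X) = 28.81799970°; p = √(X²+Y²) = 5804014.9 m.
Bowring's method on WGS84 (a = 6378137 m, b = 6356752.314 m) gives φ = -24.60800030°, h = 1963.025 m.

lat -24.60800°, lon 28.81800°, h 1963.0 m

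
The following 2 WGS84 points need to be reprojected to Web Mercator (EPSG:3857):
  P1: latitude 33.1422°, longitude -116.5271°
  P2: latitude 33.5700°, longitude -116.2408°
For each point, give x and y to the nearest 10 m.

P1: x -12971740 m, y 3914190 m; P2: x -12939870 m, y 3971210 m

Web Mercator: x = R·λ, y = R·ln tan(π/4+φ/2), R = 6378137 m.
P1 (33.1422°, -116.5271°) → (-12971737.436, 3914193.881) m.
P2 (33.5700°, -116.2408°) → (-12939866.665, 3971208.642) m.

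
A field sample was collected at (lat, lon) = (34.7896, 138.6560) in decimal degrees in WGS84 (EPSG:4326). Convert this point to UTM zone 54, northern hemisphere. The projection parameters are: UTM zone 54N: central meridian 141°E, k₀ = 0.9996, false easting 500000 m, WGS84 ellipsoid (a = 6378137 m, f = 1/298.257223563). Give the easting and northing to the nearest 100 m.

Zone 54 central meridian λ₀ = 6×54 − 183 = 141°; Δλ = -2.3440°.
Transverse Mercator on WGS84 with k₀ = 0.9996 gives E = 285539.017 m, N = 3852214.721 m.

E 285500 m, N 3852200 m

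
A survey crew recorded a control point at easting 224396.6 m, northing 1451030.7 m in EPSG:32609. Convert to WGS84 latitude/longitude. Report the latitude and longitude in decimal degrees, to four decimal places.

Zone 9N: λ₀ = -129°, k₀ = 0.9996, false easting 500000 m.
Meridian distance M = (N − FN)/k₀ = 1451611.3 m.
Inverse transverse Mercator on WGS84 gives φ = 13.11309960°, λ = -131.54189999°.

lat 13.1131°, lon -131.5419°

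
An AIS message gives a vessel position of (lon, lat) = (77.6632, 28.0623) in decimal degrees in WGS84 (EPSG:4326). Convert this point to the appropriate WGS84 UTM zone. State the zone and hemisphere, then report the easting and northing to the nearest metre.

Zone 43N: E 761755 m, N 3106967 m

Longitude 77.6632° lies in the 6° band [72°, 78°), giving zone 43; latitude is north of the equator, so 43N.
Zone 43 central meridian λ₀ = 6×43 − 183 = 75°; Δλ = +2.6632°.
Transverse Mercator on WGS84 with k₀ = 0.9996 gives E = 761754.702 m, N = 3106966.843 m.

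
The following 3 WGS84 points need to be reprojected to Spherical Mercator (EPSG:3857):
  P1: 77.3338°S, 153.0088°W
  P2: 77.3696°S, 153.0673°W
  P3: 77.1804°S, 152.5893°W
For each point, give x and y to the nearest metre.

Web Mercator: x = R·λ, y = R·ln tan(π/4+φ/2), R = 6378137 m.
P1 (-77.3338°, -153.0088°) → (-17032861.703, -14021396.096) m.
P2 (-77.3696°, -153.0673°) → (-17039373.893, -14039596.379) m.
P3 (-77.1804°, -152.5893°) → (-16986163.177, -13943978.017) m.

P1: x -17032862 m, y -14021396 m; P2: x -17039374 m, y -14039596 m; P3: x -16986163 m, y -13943978 m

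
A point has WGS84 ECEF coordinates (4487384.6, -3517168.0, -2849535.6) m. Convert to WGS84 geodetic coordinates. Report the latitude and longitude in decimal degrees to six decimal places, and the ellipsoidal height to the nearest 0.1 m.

lat -26.709500°, lon -38.089000°, h 81.2 m

λ = atan2(Y, X) = -38.08900003°; p = √(X²+Y²) = 5701499.0 m.
Bowring's method on WGS84 (a = 6378137 m, b = 6356752.314 m) gives φ = -26.70949951°, h = 81.203 m.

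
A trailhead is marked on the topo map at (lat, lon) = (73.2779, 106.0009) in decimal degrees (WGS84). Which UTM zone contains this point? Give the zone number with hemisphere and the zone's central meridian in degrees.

UTM zone = ⌊(λ + 180)/6⌋ + 1; 106.0009° ∈ [102°, 108°) → zone 48.
Hemisphere: N (φ ≥ 0).
Central meridian λ₀ = 6×48 − 183 = 105°.

Zone 48N, central meridian 105°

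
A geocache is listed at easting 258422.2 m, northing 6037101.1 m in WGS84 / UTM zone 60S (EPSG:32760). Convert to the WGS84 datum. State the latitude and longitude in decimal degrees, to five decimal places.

lat -35.78050°, lon 174.32730°

Zone 60S: λ₀ = 177°, k₀ = 0.9996, false easting 500000 m, false northing 10000000 m.
Meridian distance M = (N − FN)/k₀ = -3964484.7 m.
Inverse transverse Mercator on WGS84 gives φ = -35.78049982°, λ = 174.32729997°.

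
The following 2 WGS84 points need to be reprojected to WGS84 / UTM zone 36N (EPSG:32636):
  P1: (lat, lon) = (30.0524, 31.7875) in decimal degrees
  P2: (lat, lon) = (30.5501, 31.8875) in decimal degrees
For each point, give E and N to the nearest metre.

P1: E 383114 m, N 3325211 m; P2: E 393295 m, N 3380270 m

UTM zone 36N: λ₀ = 33°, k₀ = 0.9996.
P1 (30.0524°, 31.7875°) → (383114.286, 3325211.145) m.
P2 (30.5501°, 31.8875°) → (393295.402, 3380270.044) m.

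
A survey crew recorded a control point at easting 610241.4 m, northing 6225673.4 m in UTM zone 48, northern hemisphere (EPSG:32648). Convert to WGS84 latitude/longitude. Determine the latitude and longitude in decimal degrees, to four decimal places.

Zone 48N: λ₀ = 105°, k₀ = 0.9996, false easting 500000 m.
Meridian distance M = (N − FN)/k₀ = 6228164.7 m.
Inverse transverse Mercator on WGS84 gives φ = 56.16329985°, λ = 106.77520070°.

lat 56.1633°, lon 106.7752°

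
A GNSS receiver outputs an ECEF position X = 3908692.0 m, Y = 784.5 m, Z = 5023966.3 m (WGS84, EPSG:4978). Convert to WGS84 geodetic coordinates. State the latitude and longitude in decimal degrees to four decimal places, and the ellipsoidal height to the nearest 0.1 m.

lat 52.3031°, lon 0.0115°, h 593.4 m

λ = atan2(Y, X) = 0.01149964°; p = √(X²+Y²) = 3908692.1 m.
Bowring's method on WGS84 (a = 6378137 m, b = 6356752.314 m) gives φ = 52.30309999°, h = 593.417 m.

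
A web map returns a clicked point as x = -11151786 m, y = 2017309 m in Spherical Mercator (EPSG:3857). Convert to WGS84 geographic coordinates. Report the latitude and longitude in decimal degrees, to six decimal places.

lat 17.826999°, lon -100.178198°

R = 6378137 m. λ = x/R = -100.17819809°.
φ = 2·arctan(exp(y/R)) − 90° = 2·arctan(1.37202) − 90° = 17.82699919°.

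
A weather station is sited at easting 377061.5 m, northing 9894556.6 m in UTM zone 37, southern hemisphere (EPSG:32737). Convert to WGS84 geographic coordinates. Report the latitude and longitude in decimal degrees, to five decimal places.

Zone 37S: λ₀ = 39°, k₀ = 0.9996, false easting 500000 m, false northing 10000000 m.
Meridian distance M = (N − FN)/k₀ = -105485.6 m.
Inverse transverse Mercator on WGS84 gives φ = -0.95380009°, λ = 37.89509957°.

lat -0.95380°, lon 37.89510°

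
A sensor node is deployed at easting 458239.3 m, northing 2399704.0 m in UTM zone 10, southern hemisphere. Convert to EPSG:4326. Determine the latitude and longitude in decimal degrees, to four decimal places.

lat -68.5120°, lon -124.0216°

Zone 10S: λ₀ = -123°, k₀ = 0.9996, false easting 500000 m, false northing 10000000 m.
Meridian distance M = (N − FN)/k₀ = -7603337.3 m.
Inverse transverse Mercator on WGS84 gives φ = -68.51200040°, λ = -124.02159893°.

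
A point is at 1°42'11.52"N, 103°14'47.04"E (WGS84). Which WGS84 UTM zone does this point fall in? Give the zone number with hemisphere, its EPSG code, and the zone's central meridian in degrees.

UTM zone = ⌊(λ + 180)/6⌋ + 1; 103.2464° ∈ [102°, 108°) → zone 48.
Hemisphere: N (φ ≥ 0).
Central meridian λ₀ = 6×48 − 183 = 105°.
EPSG code: 32648.

Zone 48N (EPSG:32648), central meridian 105°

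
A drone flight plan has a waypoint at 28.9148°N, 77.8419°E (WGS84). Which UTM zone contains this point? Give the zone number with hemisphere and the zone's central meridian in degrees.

UTM zone = ⌊(λ + 180)/6⌋ + 1; 77.8419° ∈ [72°, 78°) → zone 43.
Hemisphere: N (φ ≥ 0).
Central meridian λ₀ = 6×43 − 183 = 75°.

Zone 43N, central meridian 75°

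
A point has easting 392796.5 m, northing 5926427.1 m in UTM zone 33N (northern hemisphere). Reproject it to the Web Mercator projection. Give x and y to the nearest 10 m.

Unproject from UTM 33N (λ₀ = 15°) → φ = 53.47589982°, λ = 13.38470039°.
Web Mercator (R = 6378137 m): x = 1489978.032 m, y = 7071516.273 m.

x 1489980 m, y 7071520 m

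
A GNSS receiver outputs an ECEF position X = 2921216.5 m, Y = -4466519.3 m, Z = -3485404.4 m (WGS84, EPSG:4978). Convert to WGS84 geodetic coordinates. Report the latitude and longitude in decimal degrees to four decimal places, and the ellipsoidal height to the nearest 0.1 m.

lat -33.3236°, lon -56.8143°, h 2551.3 m

λ = atan2(Y, X) = -56.81429971°; p = √(X²+Y²) = 5336974.8 m.
Bowring's method on WGS84 (a = 6378137 m, b = 6356752.314 m) gives φ = -33.32359955°, h = 2551.293 m.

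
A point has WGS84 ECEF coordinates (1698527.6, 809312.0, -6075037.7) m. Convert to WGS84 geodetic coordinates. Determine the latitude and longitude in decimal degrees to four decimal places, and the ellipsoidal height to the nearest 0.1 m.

lat -72.9003°, lon 25.4768°, h 1106.7 m

λ = atan2(Y, X) = 25.47679894°; p = √(X²+Y²) = 1881484.0 m.
Bowring's method on WGS84 (a = 6378137 m, b = 6356752.314 m) gives φ = -72.90030027°, h = 1106.688 m.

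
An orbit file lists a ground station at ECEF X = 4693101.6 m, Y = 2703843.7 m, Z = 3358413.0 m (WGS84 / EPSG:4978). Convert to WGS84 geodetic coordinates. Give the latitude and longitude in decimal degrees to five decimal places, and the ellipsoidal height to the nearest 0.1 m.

lat 31.97400°, lon 29.94760°, h 806.2 m

λ = atan2(Y, X) = 29.94759994°; p = √(X²+Y²) = 5416269.3 m.
Bowring's method on WGS84 (a = 6378137 m, b = 6356752.314 m) gives φ = 31.97399983°, h = 806.169 m.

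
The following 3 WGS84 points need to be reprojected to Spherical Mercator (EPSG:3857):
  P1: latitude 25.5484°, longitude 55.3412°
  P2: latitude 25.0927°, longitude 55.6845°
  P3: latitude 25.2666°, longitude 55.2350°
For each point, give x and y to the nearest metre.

Web Mercator: x = R·λ, y = R·ln tan(π/4+φ/2), R = 6378137 m.
P1 (25.5484°, 55.3412°) → (6160554.204, 2943255.009) m.
P2 (25.0927°, 55.6845°) → (6198770.185, 2887135.033) m.
P3 (25.2666°, 55.2350°) → (6148732.074, 2908526.122) m.

P1: x 6160554 m, y 2943255 m; P2: x 6198770 m, y 2887135 m; P3: x 6148732 m, y 2908526 m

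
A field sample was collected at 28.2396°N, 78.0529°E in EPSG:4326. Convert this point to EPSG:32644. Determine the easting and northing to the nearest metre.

Zone 44 central meridian λ₀ = 6×44 − 183 = 81°; Δλ = -2.9471°.
Transverse Mercator on WGS84 with k₀ = 0.9996 gives E = 210806.230 m, N = 3127265.717 m.

E 210806 m, N 3127266 m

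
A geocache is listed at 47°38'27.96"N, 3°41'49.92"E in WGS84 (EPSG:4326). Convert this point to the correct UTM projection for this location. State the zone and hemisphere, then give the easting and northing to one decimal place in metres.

Longitude 3.6972° lies in the 6° band [0°, 6°), giving zone 31; latitude is north of the equator, so 31N.
Zone 31 central meridian λ₀ = 6×31 − 183 = 3°; Δλ = +0.6972°.
Transverse Mercator on WGS84 with k₀ = 0.9996 gives E = 552367.561 m, N = 5276646.676 m.

Zone 31N: E 552367.6 m, N 5276646.7 m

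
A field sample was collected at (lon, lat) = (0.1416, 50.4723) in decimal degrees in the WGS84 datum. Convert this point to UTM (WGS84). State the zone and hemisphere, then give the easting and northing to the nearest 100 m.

Longitude 0.1416° lies in the 6° band [0°, 6°), giving zone 31; latitude is north of the equator, so 31N.
Zone 31 central meridian λ₀ = 6×31 − 183 = 3°; Δλ = -2.8584°.
Transverse Mercator on WGS84 with k₀ = 0.9996 gives E = 297176.606 m, N = 5595049.101 m.

Zone 31N: E 297200 m, N 5595000 m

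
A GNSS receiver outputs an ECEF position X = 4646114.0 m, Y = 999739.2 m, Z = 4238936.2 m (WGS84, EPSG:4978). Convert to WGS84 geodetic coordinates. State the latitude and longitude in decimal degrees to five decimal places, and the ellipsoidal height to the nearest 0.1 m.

λ = atan2(Y, X) = 12.14360054°; p = √(X²+Y²) = 4752457.7 m.
Bowring's method on WGS84 (a = 6378137 m, b = 6356752.314 m) gives φ = 41.92249986°, h = -399.103 m.

lat 41.92250°, lon 12.14360°, h -399.1 m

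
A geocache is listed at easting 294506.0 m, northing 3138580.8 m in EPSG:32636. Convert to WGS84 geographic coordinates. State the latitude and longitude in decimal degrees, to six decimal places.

lat 28.357400°, lon 30.903300°

Zone 36N: λ₀ = 33°, k₀ = 0.9996, false easting 500000 m.
Meridian distance M = (N − FN)/k₀ = 3139836.7 m.
Inverse transverse Mercator on WGS84 gives φ = 28.35739989°, λ = 30.90330011°.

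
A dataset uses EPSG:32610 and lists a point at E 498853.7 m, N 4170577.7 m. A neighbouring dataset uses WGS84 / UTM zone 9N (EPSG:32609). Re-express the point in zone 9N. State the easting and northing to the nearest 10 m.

E 1028150 m, N 4187480 m

UTM 10N → geographic: φ = 37.68240025°, λ = -123.01300034°.
UTM 9N (λ₀ = -129°) forward: E = 1028145.556 m, N = 4187480.156 m.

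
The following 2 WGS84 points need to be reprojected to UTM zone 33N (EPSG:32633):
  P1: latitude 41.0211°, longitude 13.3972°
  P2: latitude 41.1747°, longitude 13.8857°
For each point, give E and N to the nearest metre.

P1: E 365243 m, N 4542337 m; P2: E 406533 m, N 4558749 m

UTM zone 33N: λ₀ = 15°, k₀ = 0.9996.
P1 (41.0211°, 13.3972°) → (365242.593, 4542336.644) m.
P2 (41.1747°, 13.8857°) → (406532.748, 4558749.126) m.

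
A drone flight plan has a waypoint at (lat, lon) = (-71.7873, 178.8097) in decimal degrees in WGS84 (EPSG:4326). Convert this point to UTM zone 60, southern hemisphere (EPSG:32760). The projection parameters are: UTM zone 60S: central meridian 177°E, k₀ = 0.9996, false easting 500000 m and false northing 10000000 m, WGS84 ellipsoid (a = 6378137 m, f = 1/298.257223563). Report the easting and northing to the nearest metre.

Zone 60 central meridian λ₀ = 6×60 − 183 = 177°; Δλ = +1.8097°.
Transverse Mercator on WGS84 with k₀ = 0.9996 gives E = 563121.136 m, N = 2033845.132 m.

E 563121 m, N 2033845 m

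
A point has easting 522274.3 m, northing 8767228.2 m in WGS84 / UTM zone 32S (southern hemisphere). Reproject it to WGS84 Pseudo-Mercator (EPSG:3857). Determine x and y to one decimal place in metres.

x 1024584.6 m, y -1249325.9 m

Unproject from UTM 32S (λ₀ = 9°) → φ = -11.15180015°, λ = 9.20399994°.
Web Mercator (R = 6378137 m): x = 1024584.586 m, y = -1249325.852 m.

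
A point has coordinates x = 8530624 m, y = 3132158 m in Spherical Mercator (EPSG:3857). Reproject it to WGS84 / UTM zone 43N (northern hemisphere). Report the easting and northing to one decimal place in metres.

Web Mercator inverse (R = 6378137 m) → φ = 27.06950366°, λ = 76.63189922°.
UTM 43N forward: E = 661822.437 m, N = 2995182.354 m.

E 661822.4 m, N 2995182.4 m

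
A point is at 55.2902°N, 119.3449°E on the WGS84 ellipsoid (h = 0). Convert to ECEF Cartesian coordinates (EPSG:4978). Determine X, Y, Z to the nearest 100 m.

X -1783900 m, Y 3173000 m, Z 5219800 m

WGS84: a = 6378137 m, e² = 0.006694380; N(φ) = a/√(1−e²sin²φ) = 6392612.838 m.
X = (N+h)·cosφ·cosλ = -1783879.569 m; Y = (N+h)·cosφ·sinλ = 3173007.107 m; Z = (N(1−e²)+h)·sinφ = 5219846.879 m.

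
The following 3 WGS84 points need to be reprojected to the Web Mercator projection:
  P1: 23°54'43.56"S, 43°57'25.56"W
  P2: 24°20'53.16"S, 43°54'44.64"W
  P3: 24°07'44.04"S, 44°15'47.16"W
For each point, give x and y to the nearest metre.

P1: x -4893282 m, y -2742701 m; P2: x -4888306 m, y -2795883 m; P3: x -4927346 m, y -2769123 m

Web Mercator: x = R·λ, y = R·ln tan(π/4+φ/2), R = 6378137 m.
P1 (-23.9121°, -43.9571°) → (-4893281.989, -2742700.764) m.
P2 (-24.3481°, -43.9124°) → (-4888306.008, -2795883.344) m.
P3 (-24.1289°, -44.2631°) → (-4927345.753, -2769123.020) m.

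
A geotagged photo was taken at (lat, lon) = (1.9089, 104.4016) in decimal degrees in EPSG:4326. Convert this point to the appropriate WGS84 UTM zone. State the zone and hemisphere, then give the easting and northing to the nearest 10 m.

Zone 48N: E 433450 m, N 211000 m

Longitude 104.4016° lies in the 6° band [102°, 108°), giving zone 48; latitude is north of the equator, so 48N.
Zone 48 central meridian λ₀ = 6×48 − 183 = 105°; Δλ = -0.5984°.
Transverse Mercator on WGS84 with k₀ = 0.9996 gives E = 433448.552 m, N = 211003.166 m.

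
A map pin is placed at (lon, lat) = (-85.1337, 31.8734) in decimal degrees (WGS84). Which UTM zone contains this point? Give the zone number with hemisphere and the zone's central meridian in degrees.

UTM zone = ⌊(λ + 180)/6⌋ + 1; -85.1337° ∈ [-90°, -84°) → zone 16.
Hemisphere: N (φ ≥ 0).
Central meridian λ₀ = 6×16 − 183 = -87°.

Zone 16N, central meridian -87°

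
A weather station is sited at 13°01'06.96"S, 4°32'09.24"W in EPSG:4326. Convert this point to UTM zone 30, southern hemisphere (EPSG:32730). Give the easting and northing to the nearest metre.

E 333439 m, N 8560304 m

Zone 30 central meridian λ₀ = 6×30 − 183 = -3°; Δλ = -1.5359°.
Transverse Mercator on WGS84 with k₀ = 0.9996 gives E = 333439.279 m, N = 8560304.384 m.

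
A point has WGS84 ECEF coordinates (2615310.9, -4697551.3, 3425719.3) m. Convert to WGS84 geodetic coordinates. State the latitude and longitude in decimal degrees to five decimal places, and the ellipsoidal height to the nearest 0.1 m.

lat 32.67840°, lon -60.89360°, h 3198.6 m

λ = atan2(Y, X) = -60.89359937°; p = √(X²+Y²) = 5376508.1 m.
Bowring's method on WGS84 (a = 6378137 m, b = 6356752.314 m) gives φ = 32.67840014°, h = 3198.587 m.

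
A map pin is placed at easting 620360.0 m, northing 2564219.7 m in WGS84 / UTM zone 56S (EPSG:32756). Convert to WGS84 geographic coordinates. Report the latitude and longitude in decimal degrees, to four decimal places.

Zone 56S: λ₀ = 153°, k₀ = 0.9996, false easting 500000 m, false northing 10000000 m.
Meridian distance M = (N − FN)/k₀ = -7438755.8 m.
Inverse transverse Mercator on WGS84 gives φ = -67.01550023°, λ = 155.76289946°.

lat -67.0155°, lon 155.7629°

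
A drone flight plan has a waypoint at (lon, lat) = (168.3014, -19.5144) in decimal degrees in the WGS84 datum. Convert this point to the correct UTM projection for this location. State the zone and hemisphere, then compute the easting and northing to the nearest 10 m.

Zone 59S: E 216770 m, N 7840020 m

Longitude 168.3014° lies in the 6° band [168°, 174°), giving zone 59; latitude is south of the equator, so 59S.
Zone 59 central meridian λ₀ = 6×59 − 183 = 171°; Δλ = -2.6986°.
Transverse Mercator on WGS84 with k₀ = 0.9996 gives E = 216774.901 m, N = 7840024.541 m.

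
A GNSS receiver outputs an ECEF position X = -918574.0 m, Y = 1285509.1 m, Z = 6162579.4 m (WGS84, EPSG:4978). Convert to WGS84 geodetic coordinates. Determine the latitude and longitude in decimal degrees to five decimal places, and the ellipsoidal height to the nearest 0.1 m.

λ = atan2(Y, X) = 125.54810081°; p = √(X²+Y²) = 1579972.1 m.
Bowring's method on WGS84 (a = 6378137 m, b = 6356752.314 m) gives φ = 75.71240011°, h = 3829.061 m.

lat 75.71240°, lon 125.54810°, h 3829.1 m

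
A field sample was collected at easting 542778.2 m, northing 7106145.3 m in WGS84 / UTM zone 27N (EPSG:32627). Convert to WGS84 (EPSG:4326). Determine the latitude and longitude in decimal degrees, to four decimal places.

Zone 27N: λ₀ = -21°, k₀ = 0.9996, false easting 500000 m.
Meridian distance M = (N − FN)/k₀ = 7108988.9 m.
Inverse transverse Mercator on WGS84 gives φ = 64.07929976°, λ = -20.12290015°.

lat 64.0793°, lon -20.1229°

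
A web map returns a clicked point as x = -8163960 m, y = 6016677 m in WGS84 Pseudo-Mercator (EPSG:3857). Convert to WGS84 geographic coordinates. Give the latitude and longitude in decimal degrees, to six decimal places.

R = 6378137 m. λ = x/R = -73.33810047°.
φ = 2·arctan(exp(y/R)) − 90° = 2·arctan(2.56852) − 90° = 47.45510035°.

lat 47.455100°, lon -73.338100°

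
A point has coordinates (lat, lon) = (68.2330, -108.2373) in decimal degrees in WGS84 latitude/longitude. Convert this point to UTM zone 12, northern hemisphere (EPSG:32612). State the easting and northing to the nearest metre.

E 614300 m, N 7571402 m

Zone 12 central meridian λ₀ = 6×12 − 183 = -111°; Δλ = +2.7627°.
Transverse Mercator on WGS84 with k₀ = 0.9996 gives E = 614299.660 m, N = 7571401.908 m.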